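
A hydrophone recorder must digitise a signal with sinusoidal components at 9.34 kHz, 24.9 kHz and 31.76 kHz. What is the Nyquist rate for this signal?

63.52 kHz

Highest-frequency component: 31.76 kHz.
Nyquist rate = 2 × 31.76 kHz = 63.52 kHz.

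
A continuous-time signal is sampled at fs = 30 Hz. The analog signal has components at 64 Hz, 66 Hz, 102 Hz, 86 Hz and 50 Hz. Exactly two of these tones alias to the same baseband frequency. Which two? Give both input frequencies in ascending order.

64 Hz, 86 Hz

fs/2 = 15 Hz.
64 Hz mod fs = 4 Hz.
4 Hz ≤ fs/2 = 15 Hz, appears at 4 Hz.
66 Hz mod fs = 6 Hz.
6 Hz ≤ fs/2 = 15 Hz, appears at 6 Hz.
102 Hz mod fs = 12 Hz.
12 Hz ≤ fs/2 = 15 Hz, appears at 12 Hz.
86 Hz mod fs = 26 Hz.
26 Hz > fs/2 = 15 Hz, folds to fs − 26 Hz = 4 Hz.
50 Hz mod fs = 20 Hz.
20 Hz > fs/2 = 15 Hz, folds to fs − 20 Hz = 10 Hz.
64 Hz and 86 Hz both map to 4 Hz.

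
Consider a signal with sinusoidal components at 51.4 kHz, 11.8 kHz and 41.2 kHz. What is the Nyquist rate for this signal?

Highest-frequency component: 51.4 kHz.
Nyquist rate = 2 × 51.4 kHz = 102.8 kHz.

102.8 kHz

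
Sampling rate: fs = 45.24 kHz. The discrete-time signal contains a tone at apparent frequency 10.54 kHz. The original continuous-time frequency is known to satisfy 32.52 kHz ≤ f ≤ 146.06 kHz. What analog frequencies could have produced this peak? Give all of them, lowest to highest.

Frequencies that alias to 10.54 kHz are k·fs ± 10.54 kHz for integer k ≥ 0.
k=0: 10.54 kHz.
k=1: 34.7 kHz, 55.78 kHz.
k=2: 79.94 kHz, 101.02 kHz.
k=3: 125.18 kHz, 146.26 kHz.
k=4: 170.42 kHz, 191.5 kHz.
Within [32.52 kHz, 146.06 kHz]: 34.7 kHz, 55.78 kHz, 79.94 kHz, 101.02 kHz, 125.18 kHz.

34.7 kHz, 55.78 kHz, 79.94 kHz, 101.02 kHz, 125.18 kHz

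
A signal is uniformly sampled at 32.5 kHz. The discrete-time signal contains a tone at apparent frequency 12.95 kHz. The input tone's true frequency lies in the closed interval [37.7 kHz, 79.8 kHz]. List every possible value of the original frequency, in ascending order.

Frequencies that alias to 12.95 kHz are k·fs ± 12.95 kHz for integer k ≥ 0.
k=0: 12.95 kHz.
k=1: 19.55 kHz, 45.45 kHz.
k=2: 52.05 kHz, 77.95 kHz.
k=3: 84.55 kHz, 110.45 kHz.
Within [37.7 kHz, 79.8 kHz]: 45.45 kHz, 52.05 kHz, 77.95 kHz.

45.45 kHz, 52.05 kHz, 77.95 kHz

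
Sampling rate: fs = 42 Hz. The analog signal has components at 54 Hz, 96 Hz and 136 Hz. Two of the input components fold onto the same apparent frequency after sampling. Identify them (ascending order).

fs/2 = 21 Hz.
54 Hz mod fs = 12 Hz.
12 Hz ≤ fs/2 = 21 Hz, appears at 12 Hz.
96 Hz mod fs = 12 Hz.
12 Hz ≤ fs/2 = 21 Hz, appears at 12 Hz.
136 Hz mod fs = 10 Hz.
10 Hz ≤ fs/2 = 21 Hz, appears at 10 Hz.
54 Hz and 96 Hz both map to 12 Hz.

54 Hz, 96 Hz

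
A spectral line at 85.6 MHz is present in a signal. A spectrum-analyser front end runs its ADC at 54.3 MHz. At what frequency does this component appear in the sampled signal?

23 MHz

85.6 MHz mod fs = 31.3 MHz.
31.3 MHz > fs/2 = 27.15 MHz, folds to fs − 31.3 MHz = 23 MHz.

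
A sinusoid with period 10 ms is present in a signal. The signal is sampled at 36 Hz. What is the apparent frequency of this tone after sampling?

T = 10 ms → f = 1/T = 100 Hz.
100 Hz mod fs = 28 Hz.
28 Hz > fs/2 = 18 Hz, folds to fs − 28 Hz = 8 Hz.

8 Hz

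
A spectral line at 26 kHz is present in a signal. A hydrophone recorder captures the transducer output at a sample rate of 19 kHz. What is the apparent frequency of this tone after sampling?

26 kHz mod fs = 7 kHz.
7 kHz ≤ fs/2 = 9.5 kHz, appears at 7 kHz.

7 kHz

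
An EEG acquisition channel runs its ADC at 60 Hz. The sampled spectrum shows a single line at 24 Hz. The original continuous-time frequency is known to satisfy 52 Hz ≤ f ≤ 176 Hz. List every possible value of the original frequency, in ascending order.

84 Hz, 96 Hz, 144 Hz, 156 Hz

Frequencies that alias to 24 Hz are k·fs ± 24 Hz for integer k ≥ 0.
k=0: 24 Hz.
k=1: 36 Hz, 84 Hz.
k=2: 96 Hz, 144 Hz.
k=3: 156 Hz, 204 Hz.
k=4: 216 Hz, 264 Hz.
Within [52 Hz, 176 Hz]: 84 Hz, 96 Hz, 144 Hz, 156 Hz.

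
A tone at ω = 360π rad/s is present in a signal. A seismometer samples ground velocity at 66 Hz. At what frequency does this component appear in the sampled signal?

ω = 360π rad/s → f = ω/(2π) = 180 Hz.
180 Hz mod fs = 48 Hz.
48 Hz > fs/2 = 33 Hz, folds to fs − 48 Hz = 18 Hz.

18 Hz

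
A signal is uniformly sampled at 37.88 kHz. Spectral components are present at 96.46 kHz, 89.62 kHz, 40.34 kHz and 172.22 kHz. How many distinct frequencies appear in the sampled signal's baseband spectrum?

3

fs/2 = 18.94 kHz.
96.46 kHz mod fs = 20.7 kHz.
20.7 kHz > fs/2 = 18.94 kHz, folds to fs − 20.7 kHz = 17.18 kHz.
89.62 kHz mod fs = 13.86 kHz.
13.86 kHz ≤ fs/2 = 18.94 kHz, appears at 13.86 kHz.
40.34 kHz mod fs = 2.46 kHz.
2.46 kHz ≤ fs/2 = 18.94 kHz, appears at 2.46 kHz.
172.22 kHz mod fs = 20.7 kHz.
20.7 kHz > fs/2 = 18.94 kHz, folds to fs − 20.7 kHz = 17.18 kHz.
Distinct values: {2.46 kHz, 13.86 kHz, 17.18 kHz} → 3.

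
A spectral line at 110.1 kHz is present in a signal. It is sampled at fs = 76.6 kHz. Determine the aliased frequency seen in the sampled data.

110.1 kHz mod fs = 33.5 kHz.
33.5 kHz ≤ fs/2 = 38.3 kHz, appears at 33.5 kHz.

33.5 kHz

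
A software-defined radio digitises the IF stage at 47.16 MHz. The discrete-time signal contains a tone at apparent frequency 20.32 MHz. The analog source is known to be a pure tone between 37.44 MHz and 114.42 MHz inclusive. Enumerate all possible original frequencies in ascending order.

67.48 MHz, 74 MHz

Frequencies that alias to 20.32 MHz are k·fs ± 20.32 MHz for integer k ≥ 0.
k=0: 20.32 MHz.
k=1: 26.84 MHz, 67.48 MHz.
k=2: 74 MHz, 114.64 MHz.
k=3: 121.16 MHz, 161.8 MHz.
Within [37.44 MHz, 114.42 MHz]: 67.48 MHz, 74 MHz.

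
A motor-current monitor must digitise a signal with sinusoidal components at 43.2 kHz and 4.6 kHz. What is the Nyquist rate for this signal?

Highest-frequency component: 43.2 kHz.
Nyquist rate = 2 × 43.2 kHz = 86.4 kHz.

86.4 kHz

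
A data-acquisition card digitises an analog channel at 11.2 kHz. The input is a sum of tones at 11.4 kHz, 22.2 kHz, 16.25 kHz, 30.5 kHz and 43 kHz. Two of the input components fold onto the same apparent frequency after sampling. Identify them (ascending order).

fs/2 = 5.6 kHz.
11.4 kHz mod fs = 0.2 kHz.
0.2 kHz ≤ fs/2 = 5.6 kHz, appears at 0.2 kHz.
22.2 kHz mod fs = 11 kHz.
11 kHz > fs/2 = 5.6 kHz, folds to fs − 11 kHz = 0.2 kHz.
16.25 kHz mod fs = 5.05 kHz.
5.05 kHz ≤ fs/2 = 5.6 kHz, appears at 5.05 kHz.
30.5 kHz mod fs = 8.1 kHz.
8.1 kHz > fs/2 = 5.6 kHz, folds to fs − 8.1 kHz = 3.1 kHz.
43 kHz mod fs = 9.4 kHz.
9.4 kHz > fs/2 = 5.6 kHz, folds to fs − 9.4 kHz = 1.8 kHz.
11.4 kHz and 22.2 kHz both map to 0.2 kHz.

11.4 kHz, 22.2 kHz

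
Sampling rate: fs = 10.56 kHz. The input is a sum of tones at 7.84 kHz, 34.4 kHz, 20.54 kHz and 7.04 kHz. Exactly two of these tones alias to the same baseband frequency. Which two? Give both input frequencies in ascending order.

fs/2 = 5.28 kHz.
7.84 kHz > fs/2 = 5.28 kHz, folds to fs − 7.84 kHz = 2.72 kHz.
34.4 kHz mod fs = 2.72 kHz.
2.72 kHz ≤ fs/2 = 5.28 kHz, appears at 2.72 kHz.
20.54 kHz mod fs = 9.98 kHz.
9.98 kHz > fs/2 = 5.28 kHz, folds to fs − 9.98 kHz = 0.58 kHz.
7.04 kHz > fs/2 = 5.28 kHz, folds to fs − 7.04 kHz = 3.52 kHz.
7.84 kHz and 34.4 kHz both map to 2.72 kHz.

7.84 kHz, 34.4 kHz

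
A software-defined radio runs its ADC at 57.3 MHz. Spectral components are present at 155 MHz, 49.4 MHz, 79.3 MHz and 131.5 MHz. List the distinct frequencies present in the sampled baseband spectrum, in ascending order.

fs/2 = 28.65 MHz.
155 MHz mod fs = 40.4 MHz.
40.4 MHz > fs/2 = 28.65 MHz, folds to fs − 40.4 MHz = 16.9 MHz.
49.4 MHz > fs/2 = 28.65 MHz, folds to fs − 49.4 MHz = 7.9 MHz.
79.3 MHz mod fs = 22 MHz.
22 MHz ≤ fs/2 = 28.65 MHz, appears at 22 MHz.
131.5 MHz mod fs = 16.9 MHz.
16.9 MHz ≤ fs/2 = 28.65 MHz, appears at 16.9 MHz.
Distinct values: {7.9 MHz, 16.9 MHz, 22 MHz}.

7.9 MHz, 16.9 MHz, 22 MHz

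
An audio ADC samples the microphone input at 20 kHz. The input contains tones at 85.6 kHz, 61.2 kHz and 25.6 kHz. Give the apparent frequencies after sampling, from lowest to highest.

fs/2 = 10 kHz.
85.6 kHz mod fs = 5.6 kHz.
5.6 kHz ≤ fs/2 = 10 kHz, appears at 5.6 kHz.
61.2 kHz mod fs = 1.2 kHz.
1.2 kHz ≤ fs/2 = 10 kHz, appears at 1.2 kHz.
25.6 kHz mod fs = 5.6 kHz.
5.6 kHz ≤ fs/2 = 10 kHz, appears at 5.6 kHz.
Distinct values: {1.2 kHz, 5.6 kHz}.

1.2 kHz, 5.6 kHz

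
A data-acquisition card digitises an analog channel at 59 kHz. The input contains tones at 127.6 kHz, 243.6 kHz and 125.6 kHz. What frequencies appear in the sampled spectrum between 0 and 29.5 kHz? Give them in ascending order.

7.6 kHz, 9.6 kHz

fs/2 = 29.5 kHz.
127.6 kHz mod fs = 9.6 kHz.
9.6 kHz ≤ fs/2 = 29.5 kHz, appears at 9.6 kHz.
243.6 kHz mod fs = 7.6 kHz.
7.6 kHz ≤ fs/2 = 29.5 kHz, appears at 7.6 kHz.
125.6 kHz mod fs = 7.6 kHz.
7.6 kHz ≤ fs/2 = 29.5 kHz, appears at 7.6 kHz.
Distinct values: {7.6 kHz, 9.6 kHz}.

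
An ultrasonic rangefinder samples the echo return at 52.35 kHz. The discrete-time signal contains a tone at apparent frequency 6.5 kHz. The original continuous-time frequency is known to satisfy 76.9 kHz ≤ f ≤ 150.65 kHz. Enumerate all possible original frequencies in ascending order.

Frequencies that alias to 6.5 kHz are k·fs ± 6.5 kHz for integer k ≥ 0.
k=0: 6.5 kHz.
k=1: 45.85 kHz, 58.85 kHz.
k=2: 98.2 kHz, 111.2 kHz.
k=3: 150.55 kHz, 163.55 kHz.
k=4: 202.9 kHz, 215.9 kHz.
Within [76.9 kHz, 150.65 kHz]: 98.2 kHz, 111.2 kHz, 150.55 kHz.

98.2 kHz, 111.2 kHz, 150.55 kHz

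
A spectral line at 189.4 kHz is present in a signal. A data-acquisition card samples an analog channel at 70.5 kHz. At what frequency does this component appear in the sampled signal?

22.1 kHz

189.4 kHz mod fs = 48.4 kHz.
48.4 kHz > fs/2 = 35.25 kHz, folds to fs − 48.4 kHz = 22.1 kHz.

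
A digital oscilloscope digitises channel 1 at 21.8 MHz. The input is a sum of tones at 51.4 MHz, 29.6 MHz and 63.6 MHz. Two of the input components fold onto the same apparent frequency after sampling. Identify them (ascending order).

fs/2 = 10.9 MHz.
51.4 MHz mod fs = 7.8 MHz.
7.8 MHz ≤ fs/2 = 10.9 MHz, appears at 7.8 MHz.
29.6 MHz mod fs = 7.8 MHz.
7.8 MHz ≤ fs/2 = 10.9 MHz, appears at 7.8 MHz.
63.6 MHz mod fs = 20 MHz.
20 MHz > fs/2 = 10.9 MHz, folds to fs − 20 MHz = 1.8 MHz.
29.6 MHz and 51.4 MHz both map to 7.8 MHz.

29.6 MHz, 51.4 MHz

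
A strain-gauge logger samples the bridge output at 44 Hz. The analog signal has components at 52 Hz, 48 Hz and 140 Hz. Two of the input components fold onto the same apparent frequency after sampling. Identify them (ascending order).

fs/2 = 22 Hz.
52 Hz mod fs = 8 Hz.
8 Hz ≤ fs/2 = 22 Hz, appears at 8 Hz.
48 Hz mod fs = 4 Hz.
4 Hz ≤ fs/2 = 22 Hz, appears at 4 Hz.
140 Hz mod fs = 8 Hz.
8 Hz ≤ fs/2 = 22 Hz, appears at 8 Hz.
52 Hz and 140 Hz both map to 8 Hz.

52 Hz, 140 Hz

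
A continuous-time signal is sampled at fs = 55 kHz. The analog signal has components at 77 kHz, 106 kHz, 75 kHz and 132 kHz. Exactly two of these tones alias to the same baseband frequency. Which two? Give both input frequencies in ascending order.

77 kHz, 132 kHz

fs/2 = 27.5 kHz.
77 kHz mod fs = 22 kHz.
22 kHz ≤ fs/2 = 27.5 kHz, appears at 22 kHz.
106 kHz mod fs = 51 kHz.
51 kHz > fs/2 = 27.5 kHz, folds to fs − 51 kHz = 4 kHz.
75 kHz mod fs = 20 kHz.
20 kHz ≤ fs/2 = 27.5 kHz, appears at 20 kHz.
132 kHz mod fs = 22 kHz.
22 kHz ≤ fs/2 = 27.5 kHz, appears at 22 kHz.
77 kHz and 132 kHz both map to 22 kHz.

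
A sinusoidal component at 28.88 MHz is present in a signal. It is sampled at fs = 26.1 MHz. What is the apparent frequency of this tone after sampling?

28.88 MHz mod fs = 2.78 MHz.
2.78 MHz ≤ fs/2 = 13.05 MHz, appears at 2.78 MHz.

2.78 MHz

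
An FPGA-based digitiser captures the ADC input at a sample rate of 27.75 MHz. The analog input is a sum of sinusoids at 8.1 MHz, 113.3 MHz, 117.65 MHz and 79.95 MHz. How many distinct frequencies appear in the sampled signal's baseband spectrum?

4

fs/2 = 13.875 MHz.
8.1 MHz ≤ fs/2 = 13.875 MHz, passes unchanged.
113.3 MHz mod fs = 2.3 MHz.
2.3 MHz ≤ fs/2 = 13.875 MHz, appears at 2.3 MHz.
117.65 MHz mod fs = 6.65 MHz.
6.65 MHz ≤ fs/2 = 13.875 MHz, appears at 6.65 MHz.
79.95 MHz mod fs = 24.45 MHz.
24.45 MHz > fs/2 = 13.875 MHz, folds to fs − 24.45 MHz = 3.3 MHz.
Distinct values: {2.3 MHz, 3.3 MHz, 6.65 MHz, 8.1 MHz} → 4.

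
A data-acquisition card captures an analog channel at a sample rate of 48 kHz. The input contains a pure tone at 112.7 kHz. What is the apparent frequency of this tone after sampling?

16.7 kHz

112.7 kHz mod fs = 16.7 kHz.
16.7 kHz ≤ fs/2 = 24 kHz, appears at 16.7 kHz.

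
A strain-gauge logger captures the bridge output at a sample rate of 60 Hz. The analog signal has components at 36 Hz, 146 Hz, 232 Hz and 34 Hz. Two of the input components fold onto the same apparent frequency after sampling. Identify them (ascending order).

fs/2 = 30 Hz.
36 Hz > fs/2 = 30 Hz, folds to fs − 36 Hz = 24 Hz.
146 Hz mod fs = 26 Hz.
26 Hz ≤ fs/2 = 30 Hz, appears at 26 Hz.
232 Hz mod fs = 52 Hz.
52 Hz > fs/2 = 30 Hz, folds to fs − 52 Hz = 8 Hz.
34 Hz > fs/2 = 30 Hz, folds to fs − 34 Hz = 26 Hz.
34 Hz and 146 Hz both map to 26 Hz.

34 Hz, 146 Hz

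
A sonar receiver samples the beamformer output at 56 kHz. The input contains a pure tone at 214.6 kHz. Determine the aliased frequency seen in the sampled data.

9.4 kHz

214.6 kHz mod fs = 46.6 kHz.
46.6 kHz > fs/2 = 28 kHz, folds to fs − 46.6 kHz = 9.4 kHz.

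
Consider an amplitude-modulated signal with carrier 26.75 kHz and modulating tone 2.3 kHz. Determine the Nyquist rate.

58.1 kHz

AM sidebands sit at fc ± fm = 24.45 kHz and 29.05 kHz.
Highest-frequency component: 29.05 kHz.
Nyquist rate = 2 × 29.05 kHz = 58.1 kHz.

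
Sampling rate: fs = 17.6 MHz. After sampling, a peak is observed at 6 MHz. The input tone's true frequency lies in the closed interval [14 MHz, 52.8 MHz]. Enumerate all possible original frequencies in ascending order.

23.6 MHz, 29.2 MHz, 41.2 MHz, 46.8 MHz

Frequencies that alias to 6 MHz are k·fs ± 6 MHz for integer k ≥ 0.
k=0: 6 MHz.
k=1: 11.6 MHz, 23.6 MHz.
k=2: 29.2 MHz, 41.2 MHz.
k=3: 46.8 MHz, 58.8 MHz.
k=4: 64.4 MHz, 76.4 MHz.
Within [14 MHz, 52.8 MHz]: 23.6 MHz, 29.2 MHz, 41.2 MHz, 46.8 MHz.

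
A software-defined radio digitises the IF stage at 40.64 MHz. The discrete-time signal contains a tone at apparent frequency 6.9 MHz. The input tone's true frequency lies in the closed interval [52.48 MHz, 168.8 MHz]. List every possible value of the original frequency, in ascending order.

Frequencies that alias to 6.9 MHz are k·fs ± 6.9 MHz for integer k ≥ 0.
k=0: 6.9 MHz.
k=1: 33.74 MHz, 47.54 MHz.
k=2: 74.38 MHz, 88.18 MHz.
k=3: 115.02 MHz, 128.82 MHz.
k=4: 155.66 MHz, 169.46 MHz.
k=5: 196.3 MHz, 210.1 MHz.
Within [52.48 MHz, 168.8 MHz]: 74.38 MHz, 88.18 MHz, 115.02 MHz, 128.82 MHz, 155.66 MHz.

74.38 MHz, 88.18 MHz, 115.02 MHz, 128.82 MHz, 155.66 MHz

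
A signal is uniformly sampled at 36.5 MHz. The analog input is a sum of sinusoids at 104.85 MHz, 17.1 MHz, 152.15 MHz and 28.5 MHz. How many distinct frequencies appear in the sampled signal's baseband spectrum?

4

fs/2 = 18.25 MHz.
104.85 MHz mod fs = 31.85 MHz.
31.85 MHz > fs/2 = 18.25 MHz, folds to fs − 31.85 MHz = 4.65 MHz.
17.1 MHz ≤ fs/2 = 18.25 MHz, passes unchanged.
152.15 MHz mod fs = 6.15 MHz.
6.15 MHz ≤ fs/2 = 18.25 MHz, appears at 6.15 MHz.
28.5 MHz > fs/2 = 18.25 MHz, folds to fs − 28.5 MHz = 8 MHz.
Distinct values: {4.65 MHz, 6.15 MHz, 8 MHz, 17.1 MHz} → 4.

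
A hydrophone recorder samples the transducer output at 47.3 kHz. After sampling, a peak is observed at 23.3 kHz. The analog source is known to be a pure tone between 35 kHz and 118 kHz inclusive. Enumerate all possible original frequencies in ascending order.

70.6 kHz, 71.3 kHz, 117.9 kHz

Frequencies that alias to 23.3 kHz are k·fs ± 23.3 kHz for integer k ≥ 0.
k=0: 23.3 kHz.
k=1: 24 kHz, 70.6 kHz.
k=2: 71.3 kHz, 117.9 kHz.
k=3: 118.6 kHz, 165.2 kHz.
Within [35 kHz, 118 kHz]: 70.6 kHz, 71.3 kHz, 117.9 kHz.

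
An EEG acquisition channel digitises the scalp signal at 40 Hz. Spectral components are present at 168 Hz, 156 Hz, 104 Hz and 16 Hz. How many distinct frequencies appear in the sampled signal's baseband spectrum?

3

fs/2 = 20 Hz.
168 Hz mod fs = 8 Hz.
8 Hz ≤ fs/2 = 20 Hz, appears at 8 Hz.
156 Hz mod fs = 36 Hz.
36 Hz > fs/2 = 20 Hz, folds to fs − 36 Hz = 4 Hz.
104 Hz mod fs = 24 Hz.
24 Hz > fs/2 = 20 Hz, folds to fs − 24 Hz = 16 Hz.
16 Hz ≤ fs/2 = 20 Hz, passes unchanged.
Distinct values: {4 Hz, 8 Hz, 16 Hz} → 3.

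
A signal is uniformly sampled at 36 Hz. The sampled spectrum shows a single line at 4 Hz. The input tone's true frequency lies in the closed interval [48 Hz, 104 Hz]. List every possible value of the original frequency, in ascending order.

68 Hz, 76 Hz, 104 Hz

Frequencies that alias to 4 Hz are k·fs ± 4 Hz for integer k ≥ 0.
k=0: 4 Hz.
k=1: 32 Hz, 40 Hz.
k=2: 68 Hz, 76 Hz.
k=3: 104 Hz, 112 Hz.
k=4: 140 Hz, 148 Hz.
Within [48 Hz, 104 Hz]: 68 Hz, 76 Hz, 104 Hz.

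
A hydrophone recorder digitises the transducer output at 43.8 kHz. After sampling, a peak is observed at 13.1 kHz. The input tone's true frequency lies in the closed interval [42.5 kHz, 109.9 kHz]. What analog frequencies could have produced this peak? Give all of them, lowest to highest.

56.9 kHz, 74.5 kHz, 100.7 kHz

Frequencies that alias to 13.1 kHz are k·fs ± 13.1 kHz for integer k ≥ 0.
k=0: 13.1 kHz.
k=1: 30.7 kHz, 56.9 kHz.
k=2: 74.5 kHz, 100.7 kHz.
k=3: 118.3 kHz, 144.5 kHz.
Within [42.5 kHz, 109.9 kHz]: 56.9 kHz, 74.5 kHz, 100.7 kHz.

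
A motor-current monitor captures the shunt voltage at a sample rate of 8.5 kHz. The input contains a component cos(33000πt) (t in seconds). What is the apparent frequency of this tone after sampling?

ω = 33000π rad/s → f = ω/(2π) = 16500 Hz = 16.5 kHz.
16.5 kHz mod fs = 8 kHz.
8 kHz > fs/2 = 4.25 kHz, folds to fs − 8 kHz = 0.5 kHz.

0.5 kHz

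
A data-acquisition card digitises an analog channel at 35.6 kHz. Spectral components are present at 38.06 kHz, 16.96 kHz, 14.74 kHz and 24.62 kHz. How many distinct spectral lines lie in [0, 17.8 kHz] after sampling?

fs/2 = 17.8 kHz.
38.06 kHz mod fs = 2.46 kHz.
2.46 kHz ≤ fs/2 = 17.8 kHz, appears at 2.46 kHz.
16.96 kHz ≤ fs/2 = 17.8 kHz, passes unchanged.
14.74 kHz ≤ fs/2 = 17.8 kHz, passes unchanged.
24.62 kHz > fs/2 = 17.8 kHz, folds to fs − 24.62 kHz = 10.98 kHz.
Distinct values: {2.46 kHz, 10.98 kHz, 14.74 kHz, 16.96 kHz} → 4.

4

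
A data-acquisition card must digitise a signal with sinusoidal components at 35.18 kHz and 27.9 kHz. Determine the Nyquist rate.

Highest-frequency component: 35.18 kHz.
Nyquist rate = 2 × 35.18 kHz = 70.36 kHz.

70.36 kHz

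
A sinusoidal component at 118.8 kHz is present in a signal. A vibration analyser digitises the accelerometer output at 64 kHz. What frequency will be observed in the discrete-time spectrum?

9.2 kHz

118.8 kHz mod fs = 54.8 kHz.
54.8 kHz > fs/2 = 32 kHz, folds to fs − 54.8 kHz = 9.2 kHz.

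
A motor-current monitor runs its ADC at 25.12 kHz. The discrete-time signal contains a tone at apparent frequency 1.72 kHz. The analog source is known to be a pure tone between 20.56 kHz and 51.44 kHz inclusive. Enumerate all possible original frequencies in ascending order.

Frequencies that alias to 1.72 kHz are k·fs ± 1.72 kHz for integer k ≥ 0.
k=0: 1.72 kHz.
k=1: 23.4 kHz, 26.84 kHz.
k=2: 48.52 kHz, 51.96 kHz.
k=3: 73.64 kHz, 77.08 kHz.
Within [20.56 kHz, 51.44 kHz]: 23.4 kHz, 26.84 kHz, 48.52 kHz.

23.4 kHz, 26.84 kHz, 48.52 kHz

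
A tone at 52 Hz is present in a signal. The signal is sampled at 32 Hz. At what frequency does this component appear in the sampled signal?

12 Hz

52 Hz mod fs = 20 Hz.
20 Hz > fs/2 = 16 Hz, folds to fs − 20 Hz = 12 Hz.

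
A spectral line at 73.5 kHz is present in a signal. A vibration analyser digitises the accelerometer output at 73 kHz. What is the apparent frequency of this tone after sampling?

0.5 kHz

73.5 kHz mod fs = 0.5 kHz.
0.5 kHz ≤ fs/2 = 36.5 kHz, appears at 0.5 kHz.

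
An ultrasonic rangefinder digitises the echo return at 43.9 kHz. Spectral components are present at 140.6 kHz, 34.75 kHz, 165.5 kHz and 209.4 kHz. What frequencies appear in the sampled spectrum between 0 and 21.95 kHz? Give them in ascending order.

fs/2 = 21.95 kHz.
140.6 kHz mod fs = 8.9 kHz.
8.9 kHz ≤ fs/2 = 21.95 kHz, appears at 8.9 kHz.
34.75 kHz > fs/2 = 21.95 kHz, folds to fs − 34.75 kHz = 9.15 kHz.
165.5 kHz mod fs = 33.8 kHz.
33.8 kHz > fs/2 = 21.95 kHz, folds to fs − 33.8 kHz = 10.1 kHz.
209.4 kHz mod fs = 33.8 kHz.
33.8 kHz > fs/2 = 21.95 kHz, folds to fs − 33.8 kHz = 10.1 kHz.
Distinct values: {8.9 kHz, 9.15 kHz, 10.1 kHz}.

8.9 kHz, 9.15 kHz, 10.1 kHz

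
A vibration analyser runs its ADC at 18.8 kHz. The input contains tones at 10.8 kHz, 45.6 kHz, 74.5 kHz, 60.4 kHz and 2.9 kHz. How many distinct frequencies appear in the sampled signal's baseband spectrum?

4

fs/2 = 9.4 kHz.
10.8 kHz > fs/2 = 9.4 kHz, folds to fs − 10.8 kHz = 8 kHz.
45.6 kHz mod fs = 8 kHz.
8 kHz ≤ fs/2 = 9.4 kHz, appears at 8 kHz.
74.5 kHz mod fs = 18.1 kHz.
18.1 kHz > fs/2 = 9.4 kHz, folds to fs − 18.1 kHz = 0.7 kHz.
60.4 kHz mod fs = 4 kHz.
4 kHz ≤ fs/2 = 9.4 kHz, appears at 4 kHz.
2.9 kHz ≤ fs/2 = 9.4 kHz, passes unchanged.
Distinct values: {0.7 kHz, 2.9 kHz, 4 kHz, 8 kHz} → 4.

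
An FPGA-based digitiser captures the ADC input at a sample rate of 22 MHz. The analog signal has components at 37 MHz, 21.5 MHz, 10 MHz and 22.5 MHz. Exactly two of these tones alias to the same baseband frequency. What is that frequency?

fs/2 = 11 MHz.
37 MHz mod fs = 15 MHz.
15 MHz > fs/2 = 11 MHz, folds to fs − 15 MHz = 7 MHz.
21.5 MHz > fs/2 = 11 MHz, folds to fs − 21.5 MHz = 0.5 MHz.
10 MHz ≤ fs/2 = 11 MHz, passes unchanged.
22.5 MHz mod fs = 0.5 MHz.
0.5 MHz ≤ fs/2 = 11 MHz, appears at 0.5 MHz.
21.5 MHz and 22.5 MHz both map to 0.5 MHz.

0.5 MHz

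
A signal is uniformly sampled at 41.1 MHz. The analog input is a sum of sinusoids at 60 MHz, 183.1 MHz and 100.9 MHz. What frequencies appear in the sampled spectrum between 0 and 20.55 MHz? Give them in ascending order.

18.7 MHz, 18.9 MHz

fs/2 = 20.55 MHz.
60 MHz mod fs = 18.9 MHz.
18.9 MHz ≤ fs/2 = 20.55 MHz, appears at 18.9 MHz.
183.1 MHz mod fs = 18.7 MHz.
18.7 MHz ≤ fs/2 = 20.55 MHz, appears at 18.7 MHz.
100.9 MHz mod fs = 18.7 MHz.
18.7 MHz ≤ fs/2 = 20.55 MHz, appears at 18.7 MHz.
Distinct values: {18.7 MHz, 18.9 MHz}.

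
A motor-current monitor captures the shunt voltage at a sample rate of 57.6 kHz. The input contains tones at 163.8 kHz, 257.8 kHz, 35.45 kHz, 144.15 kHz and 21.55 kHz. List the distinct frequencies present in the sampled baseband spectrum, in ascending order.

fs/2 = 28.8 kHz.
163.8 kHz mod fs = 48.6 kHz.
48.6 kHz > fs/2 = 28.8 kHz, folds to fs − 48.6 kHz = 9 kHz.
257.8 kHz mod fs = 27.4 kHz.
27.4 kHz ≤ fs/2 = 28.8 kHz, appears at 27.4 kHz.
35.45 kHz > fs/2 = 28.8 kHz, folds to fs − 35.45 kHz = 22.15 kHz.
144.15 kHz mod fs = 28.95 kHz.
28.95 kHz > fs/2 = 28.8 kHz, folds to fs − 28.95 kHz = 28.65 kHz.
21.55 kHz ≤ fs/2 = 28.8 kHz, passes unchanged.
Distinct values: {9 kHz, 21.55 kHz, 22.15 kHz, 27.4 kHz, 28.65 kHz}.

9 kHz, 21.55 kHz, 22.15 kHz, 27.4 kHz, 28.65 kHz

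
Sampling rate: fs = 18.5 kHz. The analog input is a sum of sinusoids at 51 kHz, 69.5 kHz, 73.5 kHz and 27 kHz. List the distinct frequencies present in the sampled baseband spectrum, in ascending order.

0.5 kHz, 4.5 kHz, 8.5 kHz

fs/2 = 9.25 kHz.
51 kHz mod fs = 14 kHz.
14 kHz > fs/2 = 9.25 kHz, folds to fs − 14 kHz = 4.5 kHz.
69.5 kHz mod fs = 14 kHz.
14 kHz > fs/2 = 9.25 kHz, folds to fs − 14 kHz = 4.5 kHz.
73.5 kHz mod fs = 18 kHz.
18 kHz > fs/2 = 9.25 kHz, folds to fs − 18 kHz = 0.5 kHz.
27 kHz mod fs = 8.5 kHz.
8.5 kHz ≤ fs/2 = 9.25 kHz, appears at 8.5 kHz.
Distinct values: {0.5 kHz, 4.5 kHz, 8.5 kHz}.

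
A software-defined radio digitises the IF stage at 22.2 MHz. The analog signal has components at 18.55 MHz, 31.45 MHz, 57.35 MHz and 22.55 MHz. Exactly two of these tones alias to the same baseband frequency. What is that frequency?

9.25 MHz

fs/2 = 11.1 MHz.
18.55 MHz > fs/2 = 11.1 MHz, folds to fs − 18.55 MHz = 3.65 MHz.
31.45 MHz mod fs = 9.25 MHz.
9.25 MHz ≤ fs/2 = 11.1 MHz, appears at 9.25 MHz.
57.35 MHz mod fs = 12.95 MHz.
12.95 MHz > fs/2 = 11.1 MHz, folds to fs − 12.95 MHz = 9.25 MHz.
22.55 MHz mod fs = 0.35 MHz.
0.35 MHz ≤ fs/2 = 11.1 MHz, appears at 0.35 MHz.
31.45 MHz and 57.35 MHz both map to 9.25 MHz.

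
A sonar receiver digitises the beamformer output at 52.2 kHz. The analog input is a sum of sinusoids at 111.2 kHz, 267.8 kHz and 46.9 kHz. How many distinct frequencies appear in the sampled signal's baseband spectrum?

fs/2 = 26.1 kHz.
111.2 kHz mod fs = 6.8 kHz.
6.8 kHz ≤ fs/2 = 26.1 kHz, appears at 6.8 kHz.
267.8 kHz mod fs = 6.8 kHz.
6.8 kHz ≤ fs/2 = 26.1 kHz, appears at 6.8 kHz.
46.9 kHz > fs/2 = 26.1 kHz, folds to fs − 46.9 kHz = 5.3 kHz.
Distinct values: {5.3 kHz, 6.8 kHz} → 2.

2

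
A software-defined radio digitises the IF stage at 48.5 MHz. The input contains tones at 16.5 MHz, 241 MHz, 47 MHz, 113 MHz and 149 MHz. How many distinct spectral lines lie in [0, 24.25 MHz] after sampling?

4

fs/2 = 24.25 MHz.
16.5 MHz ≤ fs/2 = 24.25 MHz, passes unchanged.
241 MHz mod fs = 47 MHz.
47 MHz > fs/2 = 24.25 MHz, folds to fs − 47 MHz = 1.5 MHz.
47 MHz > fs/2 = 24.25 MHz, folds to fs − 47 MHz = 1.5 MHz.
113 MHz mod fs = 16 MHz.
16 MHz ≤ fs/2 = 24.25 MHz, appears at 16 MHz.
149 MHz mod fs = 3.5 MHz.
3.5 MHz ≤ fs/2 = 24.25 MHz, appears at 3.5 MHz.
Distinct values: {1.5 MHz, 3.5 MHz, 16 MHz, 16.5 MHz} → 4.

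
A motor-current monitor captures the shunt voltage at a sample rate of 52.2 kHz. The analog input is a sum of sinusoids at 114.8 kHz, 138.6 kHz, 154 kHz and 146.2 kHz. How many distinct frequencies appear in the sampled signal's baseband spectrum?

3

fs/2 = 26.1 kHz.
114.8 kHz mod fs = 10.4 kHz.
10.4 kHz ≤ fs/2 = 26.1 kHz, appears at 10.4 kHz.
138.6 kHz mod fs = 34.2 kHz.
34.2 kHz > fs/2 = 26.1 kHz, folds to fs − 34.2 kHz = 18 kHz.
154 kHz mod fs = 49.6 kHz.
49.6 kHz > fs/2 = 26.1 kHz, folds to fs − 49.6 kHz = 2.6 kHz.
146.2 kHz mod fs = 41.8 kHz.
41.8 kHz > fs/2 = 26.1 kHz, folds to fs − 41.8 kHz = 10.4 kHz.
Distinct values: {2.6 kHz, 10.4 kHz, 18 kHz} → 3.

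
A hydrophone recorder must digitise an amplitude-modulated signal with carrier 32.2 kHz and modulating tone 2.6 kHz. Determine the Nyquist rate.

69.6 kHz

AM sidebands sit at fc ± fm = 29.6 kHz and 34.8 kHz.
Highest-frequency component: 34.8 kHz.
Nyquist rate = 2 × 34.8 kHz = 69.6 kHz.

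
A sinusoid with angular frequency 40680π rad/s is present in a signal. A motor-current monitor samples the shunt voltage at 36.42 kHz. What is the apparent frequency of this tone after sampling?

ω = 40680π rad/s → f = ω/(2π) = 20340 Hz = 20.34 kHz.
20.34 kHz > fs/2 = 18.21 kHz, folds to fs − 20.34 kHz = 16.08 kHz.

16.08 kHz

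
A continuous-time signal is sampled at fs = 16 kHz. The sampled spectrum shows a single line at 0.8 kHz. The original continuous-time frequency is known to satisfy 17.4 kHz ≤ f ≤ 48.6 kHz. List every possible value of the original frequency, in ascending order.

31.2 kHz, 32.8 kHz, 47.2 kHz

Frequencies that alias to 0.8 kHz are k·fs ± 0.8 kHz for integer k ≥ 0.
k=0: 0.8 kHz.
k=1: 15.2 kHz, 16.8 kHz.
k=2: 31.2 kHz, 32.8 kHz.
k=3: 47.2 kHz, 48.8 kHz.
k=4: 63.2 kHz, 64.8 kHz.
Within [17.4 kHz, 48.6 kHz]: 31.2 kHz, 32.8 kHz, 47.2 kHz.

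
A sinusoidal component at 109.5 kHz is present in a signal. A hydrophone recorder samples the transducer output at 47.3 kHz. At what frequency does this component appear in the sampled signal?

109.5 kHz mod fs = 14.9 kHz.
14.9 kHz ≤ fs/2 = 23.65 kHz, appears at 14.9 kHz.

14.9 kHz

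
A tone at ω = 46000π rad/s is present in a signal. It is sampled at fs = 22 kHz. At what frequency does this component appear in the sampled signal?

ω = 46000π rad/s → f = ω/(2π) = 23000 Hz = 23 kHz.
23 kHz mod fs = 1 kHz.
1 kHz ≤ fs/2 = 11 kHz, appears at 1 kHz.

1 kHz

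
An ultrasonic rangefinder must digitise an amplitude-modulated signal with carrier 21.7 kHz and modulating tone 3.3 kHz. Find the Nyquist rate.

50 kHz

AM sidebands sit at fc ± fm = 18.4 kHz and 25 kHz.
Highest-frequency component: 25 kHz.
Nyquist rate = 2 × 25 kHz = 50 kHz.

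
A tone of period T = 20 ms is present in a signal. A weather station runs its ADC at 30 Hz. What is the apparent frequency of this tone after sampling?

10 Hz

T = 20 ms → f = 1/T = 50 Hz.
50 Hz mod fs = 20 Hz.
20 Hz > fs/2 = 15 Hz, folds to fs − 20 Hz = 10 Hz.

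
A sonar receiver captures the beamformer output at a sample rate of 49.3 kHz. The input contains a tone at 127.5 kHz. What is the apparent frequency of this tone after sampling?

20.4 kHz

127.5 kHz mod fs = 28.9 kHz.
28.9 kHz > fs/2 = 24.65 kHz, folds to fs − 28.9 kHz = 20.4 kHz.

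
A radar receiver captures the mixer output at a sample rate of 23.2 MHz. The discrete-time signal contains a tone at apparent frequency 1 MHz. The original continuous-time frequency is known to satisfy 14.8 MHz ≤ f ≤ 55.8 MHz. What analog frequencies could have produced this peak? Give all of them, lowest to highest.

Frequencies that alias to 1 MHz are k·fs ± 1 MHz for integer k ≥ 0.
k=0: 1 MHz.
k=1: 22.2 MHz, 24.2 MHz.
k=2: 45.4 MHz, 47.4 MHz.
k=3: 68.6 MHz, 70.6 MHz.
Within [14.8 MHz, 55.8 MHz]: 22.2 MHz, 24.2 MHz, 45.4 MHz, 47.4 MHz.

22.2 MHz, 24.2 MHz, 45.4 MHz, 47.4 MHz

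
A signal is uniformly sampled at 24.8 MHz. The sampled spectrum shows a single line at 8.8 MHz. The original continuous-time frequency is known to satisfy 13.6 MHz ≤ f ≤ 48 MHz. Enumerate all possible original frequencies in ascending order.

16 MHz, 33.6 MHz, 40.8 MHz

Frequencies that alias to 8.8 MHz are k·fs ± 8.8 MHz for integer k ≥ 0.
k=0: 8.8 MHz.
k=1: 16 MHz, 33.6 MHz.
k=2: 40.8 MHz, 58.4 MHz.
k=3: 65.6 MHz, 83.2 MHz.
Within [13.6 MHz, 48 MHz]: 16 MHz, 33.6 MHz, 40.8 MHz.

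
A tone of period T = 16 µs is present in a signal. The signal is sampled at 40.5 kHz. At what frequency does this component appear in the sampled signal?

T = 16 µs → f = 1/T = 62.5 kHz.
62.5 kHz mod fs = 22 kHz.
22 kHz > fs/2 = 20.25 kHz, folds to fs − 22 kHz = 18.5 kHz.

18.5 kHz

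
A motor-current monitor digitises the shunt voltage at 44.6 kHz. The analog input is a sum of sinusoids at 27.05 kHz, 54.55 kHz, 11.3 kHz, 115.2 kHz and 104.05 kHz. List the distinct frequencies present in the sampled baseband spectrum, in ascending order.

fs/2 = 22.3 kHz.
27.05 kHz > fs/2 = 22.3 kHz, folds to fs − 27.05 kHz = 17.55 kHz.
54.55 kHz mod fs = 9.95 kHz.
9.95 kHz ≤ fs/2 = 22.3 kHz, appears at 9.95 kHz.
11.3 kHz ≤ fs/2 = 22.3 kHz, passes unchanged.
115.2 kHz mod fs = 26 kHz.
26 kHz > fs/2 = 22.3 kHz, folds to fs − 26 kHz = 18.6 kHz.
104.05 kHz mod fs = 14.85 kHz.
14.85 kHz ≤ fs/2 = 22.3 kHz, appears at 14.85 kHz.
Distinct values: {9.95 kHz, 11.3 kHz, 14.85 kHz, 17.55 kHz, 18.6 kHz}.

9.95 kHz, 11.3 kHz, 14.85 kHz, 17.55 kHz, 18.6 kHz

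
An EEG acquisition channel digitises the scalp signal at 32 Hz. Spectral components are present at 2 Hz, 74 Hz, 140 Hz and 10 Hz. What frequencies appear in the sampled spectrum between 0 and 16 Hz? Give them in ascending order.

2 Hz, 10 Hz, 12 Hz

fs/2 = 16 Hz.
2 Hz ≤ fs/2 = 16 Hz, passes unchanged.
74 Hz mod fs = 10 Hz.
10 Hz ≤ fs/2 = 16 Hz, appears at 10 Hz.
140 Hz mod fs = 12 Hz.
12 Hz ≤ fs/2 = 16 Hz, appears at 12 Hz.
10 Hz ≤ fs/2 = 16 Hz, passes unchanged.
Distinct values: {2 Hz, 10 Hz, 12 Hz}.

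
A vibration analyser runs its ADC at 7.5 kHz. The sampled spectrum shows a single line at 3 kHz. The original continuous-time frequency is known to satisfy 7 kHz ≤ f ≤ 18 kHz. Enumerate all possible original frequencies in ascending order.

Frequencies that alias to 3 kHz are k·fs ± 3 kHz for integer k ≥ 0.
k=0: 3 kHz.
k=1: 4.5 kHz, 10.5 kHz.
k=2: 12 kHz, 18 kHz.
k=3: 19.5 kHz, 25.5 kHz.
Within [7 kHz, 18 kHz]: 10.5 kHz, 12 kHz, 18 kHz.

10.5 kHz, 12 kHz, 18 kHz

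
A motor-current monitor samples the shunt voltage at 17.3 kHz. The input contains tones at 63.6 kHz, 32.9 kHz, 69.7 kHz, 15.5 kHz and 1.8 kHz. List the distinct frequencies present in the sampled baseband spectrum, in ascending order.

0.5 kHz, 1.7 kHz, 1.8 kHz, 5.6 kHz

fs/2 = 8.65 kHz.
63.6 kHz mod fs = 11.7 kHz.
11.7 kHz > fs/2 = 8.65 kHz, folds to fs − 11.7 kHz = 5.6 kHz.
32.9 kHz mod fs = 15.6 kHz.
15.6 kHz > fs/2 = 8.65 kHz, folds to fs − 15.6 kHz = 1.7 kHz.
69.7 kHz mod fs = 0.5 kHz.
0.5 kHz ≤ fs/2 = 8.65 kHz, appears at 0.5 kHz.
15.5 kHz > fs/2 = 8.65 kHz, folds to fs − 15.5 kHz = 1.8 kHz.
1.8 kHz ≤ fs/2 = 8.65 kHz, passes unchanged.
Distinct values: {0.5 kHz, 1.7 kHz, 1.8 kHz, 5.6 kHz}.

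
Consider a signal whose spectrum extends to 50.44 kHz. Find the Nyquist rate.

Nyquist rate = 2 × 50.44 kHz = 100.88 kHz.

100.88 kHz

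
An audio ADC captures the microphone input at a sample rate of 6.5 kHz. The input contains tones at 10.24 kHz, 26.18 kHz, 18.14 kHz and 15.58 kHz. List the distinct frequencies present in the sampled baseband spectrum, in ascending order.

fs/2 = 3.25 kHz.
10.24 kHz mod fs = 3.74 kHz.
3.74 kHz > fs/2 = 3.25 kHz, folds to fs − 3.74 kHz = 2.76 kHz.
26.18 kHz mod fs = 0.18 kHz.
0.18 kHz ≤ fs/2 = 3.25 kHz, appears at 0.18 kHz.
18.14 kHz mod fs = 5.14 kHz.
5.14 kHz > fs/2 = 3.25 kHz, folds to fs − 5.14 kHz = 1.36 kHz.
15.58 kHz mod fs = 2.58 kHz.
2.58 kHz ≤ fs/2 = 3.25 kHz, appears at 2.58 kHz.
Distinct values: {0.18 kHz, 1.36 kHz, 2.58 kHz, 2.76 kHz}.

0.18 kHz, 1.36 kHz, 2.58 kHz, 2.76 kHz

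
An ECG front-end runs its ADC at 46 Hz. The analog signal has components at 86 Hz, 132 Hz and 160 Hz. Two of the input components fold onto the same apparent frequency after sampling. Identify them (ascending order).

86 Hz, 132 Hz

fs/2 = 23 Hz.
86 Hz mod fs = 40 Hz.
40 Hz > fs/2 = 23 Hz, folds to fs − 40 Hz = 6 Hz.
132 Hz mod fs = 40 Hz.
40 Hz > fs/2 = 23 Hz, folds to fs − 40 Hz = 6 Hz.
160 Hz mod fs = 22 Hz.
22 Hz ≤ fs/2 = 23 Hz, appears at 22 Hz.
86 Hz and 132 Hz both map to 6 Hz.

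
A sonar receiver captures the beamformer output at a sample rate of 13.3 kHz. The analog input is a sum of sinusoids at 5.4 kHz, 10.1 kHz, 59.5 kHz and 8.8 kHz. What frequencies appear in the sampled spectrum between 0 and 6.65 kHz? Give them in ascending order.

3.2 kHz, 4.5 kHz, 5.4 kHz, 6.3 kHz

fs/2 = 6.65 kHz.
5.4 kHz ≤ fs/2 = 6.65 kHz, passes unchanged.
10.1 kHz > fs/2 = 6.65 kHz, folds to fs − 10.1 kHz = 3.2 kHz.
59.5 kHz mod fs = 6.3 kHz.
6.3 kHz ≤ fs/2 = 6.65 kHz, appears at 6.3 kHz.
8.8 kHz > fs/2 = 6.65 kHz, folds to fs − 8.8 kHz = 4.5 kHz.
Distinct values: {3.2 kHz, 4.5 kHz, 5.4 kHz, 6.3 kHz}.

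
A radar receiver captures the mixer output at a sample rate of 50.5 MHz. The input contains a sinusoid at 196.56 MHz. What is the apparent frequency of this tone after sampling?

5.44 MHz

196.56 MHz mod fs = 45.06 MHz.
45.06 MHz > fs/2 = 25.25 MHz, folds to fs − 45.06 MHz = 5.44 MHz.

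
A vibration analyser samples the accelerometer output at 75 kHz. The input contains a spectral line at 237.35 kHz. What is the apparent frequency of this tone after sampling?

237.35 kHz mod fs = 12.35 kHz.
12.35 kHz ≤ fs/2 = 37.5 kHz, appears at 12.35 kHz.

12.35 kHz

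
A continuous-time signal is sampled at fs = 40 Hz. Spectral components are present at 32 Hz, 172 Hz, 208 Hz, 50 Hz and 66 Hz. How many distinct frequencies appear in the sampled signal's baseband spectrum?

fs/2 = 20 Hz.
32 Hz > fs/2 = 20 Hz, folds to fs − 32 Hz = 8 Hz.
172 Hz mod fs = 12 Hz.
12 Hz ≤ fs/2 = 20 Hz, appears at 12 Hz.
208 Hz mod fs = 8 Hz.
8 Hz ≤ fs/2 = 20 Hz, appears at 8 Hz.
50 Hz mod fs = 10 Hz.
10 Hz ≤ fs/2 = 20 Hz, appears at 10 Hz.
66 Hz mod fs = 26 Hz.
26 Hz > fs/2 = 20 Hz, folds to fs − 26 Hz = 14 Hz.
Distinct values: {8 Hz, 10 Hz, 12 Hz, 14 Hz} → 4.

4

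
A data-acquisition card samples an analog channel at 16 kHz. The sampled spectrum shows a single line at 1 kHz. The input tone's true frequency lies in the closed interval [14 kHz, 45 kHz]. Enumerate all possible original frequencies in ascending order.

15 kHz, 17 kHz, 31 kHz, 33 kHz

Frequencies that alias to 1 kHz are k·fs ± 1 kHz for integer k ≥ 0.
k=0: 1 kHz.
k=1: 15 kHz, 17 kHz.
k=2: 31 kHz, 33 kHz.
k=3: 47 kHz, 49 kHz.
Within [14 kHz, 45 kHz]: 15 kHz, 17 kHz, 31 kHz, 33 kHz.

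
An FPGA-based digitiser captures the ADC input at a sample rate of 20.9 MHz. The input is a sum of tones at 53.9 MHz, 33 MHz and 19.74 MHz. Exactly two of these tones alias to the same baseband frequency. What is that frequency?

8.8 MHz

fs/2 = 10.45 MHz.
53.9 MHz mod fs = 12.1 MHz.
12.1 MHz > fs/2 = 10.45 MHz, folds to fs − 12.1 MHz = 8.8 MHz.
33 MHz mod fs = 12.1 MHz.
12.1 MHz > fs/2 = 10.45 MHz, folds to fs − 12.1 MHz = 8.8 MHz.
19.74 MHz > fs/2 = 10.45 MHz, folds to fs − 19.74 MHz = 1.16 MHz.
33 MHz and 53.9 MHz both map to 8.8 MHz.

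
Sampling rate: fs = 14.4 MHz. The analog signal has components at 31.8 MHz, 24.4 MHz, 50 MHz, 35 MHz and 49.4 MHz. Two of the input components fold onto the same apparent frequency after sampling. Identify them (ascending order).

fs/2 = 7.2 MHz.
31.8 MHz mod fs = 3 MHz.
3 MHz ≤ fs/2 = 7.2 MHz, appears at 3 MHz.
24.4 MHz mod fs = 10 MHz.
10 MHz > fs/2 = 7.2 MHz, folds to fs − 10 MHz = 4.4 MHz.
50 MHz mod fs = 6.8 MHz.
6.8 MHz ≤ fs/2 = 7.2 MHz, appears at 6.8 MHz.
35 MHz mod fs = 6.2 MHz.
6.2 MHz ≤ fs/2 = 7.2 MHz, appears at 6.2 MHz.
49.4 MHz mod fs = 6.2 MHz.
6.2 MHz ≤ fs/2 = 7.2 MHz, appears at 6.2 MHz.
35 MHz and 49.4 MHz both map to 6.2 MHz.

35 MHz, 49.4 MHz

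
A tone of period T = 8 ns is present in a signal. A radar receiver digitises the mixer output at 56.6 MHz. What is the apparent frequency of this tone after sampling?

11.8 MHz

T = 8 ns → f = 1/T = 125 MHz.
125 MHz mod fs = 11.8 MHz.
11.8 MHz ≤ fs/2 = 28.3 MHz, appears at 11.8 MHz.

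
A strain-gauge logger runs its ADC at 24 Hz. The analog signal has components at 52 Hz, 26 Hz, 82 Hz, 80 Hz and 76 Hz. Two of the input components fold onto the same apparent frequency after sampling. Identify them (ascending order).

52 Hz, 76 Hz

fs/2 = 12 Hz.
52 Hz mod fs = 4 Hz.
4 Hz ≤ fs/2 = 12 Hz, appears at 4 Hz.
26 Hz mod fs = 2 Hz.
2 Hz ≤ fs/2 = 12 Hz, appears at 2 Hz.
82 Hz mod fs = 10 Hz.
10 Hz ≤ fs/2 = 12 Hz, appears at 10 Hz.
80 Hz mod fs = 8 Hz.
8 Hz ≤ fs/2 = 12 Hz, appears at 8 Hz.
76 Hz mod fs = 4 Hz.
4 Hz ≤ fs/2 = 12 Hz, appears at 4 Hz.
52 Hz and 76 Hz both map to 4 Hz.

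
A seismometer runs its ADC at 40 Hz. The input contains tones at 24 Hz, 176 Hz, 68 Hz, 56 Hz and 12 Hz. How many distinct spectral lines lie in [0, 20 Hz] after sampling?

fs/2 = 20 Hz.
24 Hz > fs/2 = 20 Hz, folds to fs − 24 Hz = 16 Hz.
176 Hz mod fs = 16 Hz.
16 Hz ≤ fs/2 = 20 Hz, appears at 16 Hz.
68 Hz mod fs = 28 Hz.
28 Hz > fs/2 = 20 Hz, folds to fs − 28 Hz = 12 Hz.
56 Hz mod fs = 16 Hz.
16 Hz ≤ fs/2 = 20 Hz, appears at 16 Hz.
12 Hz ≤ fs/2 = 20 Hz, passes unchanged.
Distinct values: {12 Hz, 16 Hz} → 2.

2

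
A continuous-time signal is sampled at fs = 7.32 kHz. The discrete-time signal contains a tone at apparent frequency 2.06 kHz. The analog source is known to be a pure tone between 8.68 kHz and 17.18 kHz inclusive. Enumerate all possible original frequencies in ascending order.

9.38 kHz, 12.58 kHz, 16.7 kHz

Frequencies that alias to 2.06 kHz are k·fs ± 2.06 kHz for integer k ≥ 0.
k=0: 2.06 kHz.
k=1: 5.26 kHz, 9.38 kHz.
k=2: 12.58 kHz, 16.7 kHz.
k=3: 19.9 kHz, 24.02 kHz.
Within [8.68 kHz, 17.18 kHz]: 9.38 kHz, 12.58 kHz, 16.7 kHz.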